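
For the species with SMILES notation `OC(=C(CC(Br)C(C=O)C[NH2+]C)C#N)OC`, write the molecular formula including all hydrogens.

Heavy atoms from the SMILES: 1 Br, 10 C, 2 N, 3 O.
Implicit hydrogens by atom environment:
  3 × C: 1 H each → 3
  3 × C: no H
  2 × C: 3 H each → 6
  2 × C: 2 H each → 4
  2 × O: no H
  1 × Br: no H
  1 × N (charge +1): 2 H
  1 × N: no H
  1 × O: 1 H
  Total hydrogens = 16.
Net charge +1.
Molecular formula: C10H16BrN2O3+

C10H16BrN2O3+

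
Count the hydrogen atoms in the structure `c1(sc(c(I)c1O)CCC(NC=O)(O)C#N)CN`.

Hydrogens are implicit in SMILES; fill each atom to its normal valence:
  4 × C (aromatic): no H
  3 × C: 2 H each → 6
  2 × C: no H
  2 × O: 1 H each → 2
  1 × C: 1 H
  1 × I: no H
  1 × N: 2 H
  1 × N: 1 H
  1 × N: no H
  1 × O: no H
  1 × S (aromatic): no H
  Total hydrogens = 12.

12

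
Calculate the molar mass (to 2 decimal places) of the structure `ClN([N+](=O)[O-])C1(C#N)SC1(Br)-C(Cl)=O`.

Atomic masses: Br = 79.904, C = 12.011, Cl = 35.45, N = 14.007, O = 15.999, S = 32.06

Molecular formula: C4BrCl2N3O3S.
M = 1×79.904 + 4×12.011 + 2×35.45 + 3×14.007 + 3×15.999 + 1×32.06 = 320.93 g/mol.

320.93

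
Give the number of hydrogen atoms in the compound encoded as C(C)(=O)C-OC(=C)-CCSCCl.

Hydrogens are implicit in SMILES; fill each atom to its normal valence:
  5 × C: 2 H each → 10
  2 × C: no H
  2 × O: no H
  1 × C: 3 H
  1 × Cl: no H
  1 × S: no H
  Total hydrogens = 13.

13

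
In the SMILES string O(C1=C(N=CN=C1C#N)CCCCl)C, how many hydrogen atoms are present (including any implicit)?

10

Hydrogens are implicit in SMILES; fill each atom to its normal valence:
  3 × C: 2 H each → 6
  3 × C (aromatic): no H
  2 × N (aromatic): no H
  1 × C: 3 H
  1 × C (aromatic): 1 H
  1 × C: no H
  1 × Cl: no H
  1 × N: no H
  1 × O: no H
  Total hydrogens = 10.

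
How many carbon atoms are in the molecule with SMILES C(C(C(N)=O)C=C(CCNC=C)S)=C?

The symbol for carbon appears 10 times in the SMILES.

10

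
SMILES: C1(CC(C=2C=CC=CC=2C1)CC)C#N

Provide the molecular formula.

Heavy atoms from the SMILES: 13 C, 1 N.
Implicit hydrogens by atom environment:
  4 × C (aromatic): 1 H each → 4
  3 × C: 2 H each → 6
  2 × C: 1 H each → 2
  2 × C (aromatic): no H
  1 × C: 3 H
  1 × C: no H
  1 × N: no H
  Total hydrogens = 15.
Molecular formula: C13H15N

C13H15N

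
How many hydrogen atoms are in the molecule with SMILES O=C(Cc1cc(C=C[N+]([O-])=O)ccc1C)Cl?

Hydrogens are implicit in SMILES; fill each atom to its normal valence:
  3 × C (aromatic): 1 H each → 3
  3 × C (aromatic): no H
  2 × C: 1 H each → 2
  2 × O: no H
  1 × C: 3 H
  1 × C: 2 H
  1 × C: no H
  1 × Cl: no H
  1 × N (charge +1): no H
  1 × O (charge -1): no H
  Total hydrogens = 10.

10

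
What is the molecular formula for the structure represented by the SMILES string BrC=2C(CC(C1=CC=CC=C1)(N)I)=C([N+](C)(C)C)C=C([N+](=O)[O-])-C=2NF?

C17H20BrFIN4O2+

Heavy atoms from the SMILES: 1 Br, 17 C, 1 F, 1 I, 4 N, 2 O.
Implicit hydrogens by atom environment:
  6 × C (aromatic): 1 H each → 6
  6 × C (aromatic): no H
  3 × C: 3 H each → 9
  2 × N (charge +1): no H
  1 × Br: no H
  1 × C: 2 H
  1 × C: no H
  1 × F: no H
  1 × I: no H
  1 × N: 2 H
  1 × N: 1 H
  1 × O: no H
  1 × O (charge -1): no H
  Total hydrogens = 20.
Net charge +1.
Molecular formula: C17H20BrFIN4O2+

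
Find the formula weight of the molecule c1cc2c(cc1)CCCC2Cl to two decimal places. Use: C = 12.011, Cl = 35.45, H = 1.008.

166.65

Molecular formula: C10H11Cl.
M = 10×12.011 + 1×35.45 + 11×1.008 = 166.65 g/mol.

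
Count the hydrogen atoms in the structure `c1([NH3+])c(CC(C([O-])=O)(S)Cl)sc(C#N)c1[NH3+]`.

Hydrogens are implicit in SMILES; fill each atom to its normal valence:
  4 × C (aromatic): no H
  3 × C: no H
  2 × N (charge +1): 3 H each → 6
  1 × C: 2 H
  1 × Cl: no H
  1 × N: no H
  1 × O: no H
  1 × O (charge -1): no H
  1 × S: 1 H
  1 × S (aromatic): no H
  Total hydrogens = 9.

9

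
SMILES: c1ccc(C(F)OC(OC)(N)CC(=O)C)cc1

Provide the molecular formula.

C12H16FNO3

Heavy atoms from the SMILES: 12 C, 1 F, 1 N, 3 O.
Implicit hydrogens by atom environment:
  5 × C (aromatic): 1 H each → 5
  3 × O: no H
  2 × C: 3 H each → 6
  2 × C: no H
  1 × C: 2 H
  1 × C: 1 H
  1 × C (aromatic): no H
  1 × F: no H
  1 × N: 2 H
  Total hydrogens = 16.
Molecular formula: C12H16FNO3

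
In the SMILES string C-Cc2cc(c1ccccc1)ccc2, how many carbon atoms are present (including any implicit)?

The symbol for carbon appears 14 times in the SMILES. Lowercase c denotes aromatic carbon and counts toward C.

14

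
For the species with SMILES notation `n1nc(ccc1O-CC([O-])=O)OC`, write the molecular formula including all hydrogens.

C7H7N2O4-

Heavy atoms from the SMILES: 7 C, 2 N, 4 O.
Implicit hydrogens by atom environment:
  3 × O: no H
  2 × C (aromatic): 1 H each → 2
  2 × C (aromatic): no H
  2 × N (aromatic): no H
  1 × C: 3 H
  1 × C: 2 H
  1 × C: no H
  1 × O (charge -1): no H
  Total hydrogens = 7.
Net charge -1.
Molecular formula: C7H7N2O4-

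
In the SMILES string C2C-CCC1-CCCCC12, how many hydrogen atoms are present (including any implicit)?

Hydrogens are implicit in SMILES; fill each atom to its normal valence:
  8 × C: 2 H each → 16
  2 × C: 1 H each → 2
  Total hydrogens = 18.

18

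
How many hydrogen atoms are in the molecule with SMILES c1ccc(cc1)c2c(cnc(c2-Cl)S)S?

8

Hydrogens are implicit in SMILES; fill each atom to its normal valence:
  6 × C (aromatic): 1 H each → 6
  5 × C (aromatic): no H
  2 × S: 1 H each → 2
  1 × Cl: no H
  1 × N (aromatic): no H
  Total hydrogens = 8.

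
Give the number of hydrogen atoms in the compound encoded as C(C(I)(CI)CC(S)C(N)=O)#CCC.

Hydrogens are implicit in SMILES; fill each atom to its normal valence:
  4 × C: no H
  3 × C: 2 H each → 6
  2 × I: no H
  1 × C: 3 H
  1 × C: 1 H
  1 × N: 2 H
  1 × O: no H
  1 × S: 1 H
  Total hydrogens = 13.

13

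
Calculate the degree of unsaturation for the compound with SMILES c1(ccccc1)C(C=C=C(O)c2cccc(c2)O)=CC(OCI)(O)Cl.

11

Molecular formula from the SMILES: C19H16ClIO4.
DoU = (2C + 2 + N − H − X)/2 = (2·19 + 2 + 0 − 16 − 2)/2 = 22/2 = 11.
(Structurally: 2 ring(s) + 9 π bond(s) = 11.)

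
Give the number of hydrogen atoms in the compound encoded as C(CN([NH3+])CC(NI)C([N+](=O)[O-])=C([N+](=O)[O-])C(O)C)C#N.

Hydrogens are implicit in SMILES; fill each atom to its normal valence:
  3 × C: 2 H each → 6
  3 × C: no H
  2 × C: 1 H each → 2
  2 × N (charge +1): no H
  2 × N: no H
  2 × O: no H
  2 × O (charge -1): no H
  1 × C: 3 H
  1 × I: no H
  1 × N (charge +1): 3 H
  1 × N: 1 H
  1 × O: 1 H
  Total hydrogens = 16.

16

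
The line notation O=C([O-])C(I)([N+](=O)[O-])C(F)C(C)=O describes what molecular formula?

C5H4FINO5-

Heavy atoms from the SMILES: 5 C, 1 F, 1 I, 1 N, 5 O.
Implicit hydrogens by atom environment:
  3 × C: no H
  3 × O: no H
  2 × O (charge -1): no H
  1 × C: 3 H
  1 × C: 1 H
  1 × F: no H
  1 × I: no H
  1 × N (charge +1): no H
  Total hydrogens = 4.
Net charge -1.
Molecular formula: C5H4FINO5-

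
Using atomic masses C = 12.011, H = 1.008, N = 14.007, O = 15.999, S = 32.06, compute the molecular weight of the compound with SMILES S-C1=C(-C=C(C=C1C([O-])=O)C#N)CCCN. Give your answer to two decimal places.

Molecular formula: C11H11N2O2S-.
M = 11×12.011 + 11×1.008 + 2×14.007 + 2×15.999 + 1×32.06 = 235.28 g/mol.

235.28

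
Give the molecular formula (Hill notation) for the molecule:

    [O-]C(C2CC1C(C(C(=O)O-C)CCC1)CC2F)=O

Heavy atoms from the SMILES: 13 C, 1 F, 4 O.
Implicit hydrogens by atom environment:
  5 × C: 2 H each → 10
  5 × C: 1 H each → 5
  3 × O: no H
  2 × C: no H
  1 × C: 3 H
  1 × F: no H
  1 × O (charge -1): no H
  Total hydrogens = 18.
Net charge -1.
Molecular formula: C13H18FO4-

C13H18FO4-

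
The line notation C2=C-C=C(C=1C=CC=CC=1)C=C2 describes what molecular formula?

C12H10

Heavy atoms from the SMILES: 12 C.
Implicit hydrogens by atom environment:
  10 × C (aromatic): 1 H each → 10
  2 × C (aromatic): no H
  Total hydrogens = 10.
Molecular formula: C12H10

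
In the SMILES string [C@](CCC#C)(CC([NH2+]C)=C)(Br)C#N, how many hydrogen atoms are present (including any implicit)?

14

Hydrogens are implicit in SMILES; fill each atom to its normal valence:
  4 × C: 2 H each → 8
  4 × C: no H
  1 × Br: no H
  1 × C: 3 H
  1 × C: 1 H
  1 × N (charge +1): 2 H
  1 × N: no H
  Total hydrogens = 14.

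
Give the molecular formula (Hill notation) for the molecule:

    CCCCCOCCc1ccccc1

Heavy atoms from the SMILES: 13 C, 1 O.
Implicit hydrogens by atom environment:
  6 × C: 2 H each → 12
  5 × C (aromatic): 1 H each → 5
  1 × C: 3 H
  1 × C (aromatic): no H
  1 × O: no H
  Total hydrogens = 20.
Molecular formula: C13H20O

C13H20O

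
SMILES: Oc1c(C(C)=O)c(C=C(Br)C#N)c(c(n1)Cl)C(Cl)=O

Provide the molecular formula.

C11H5BrCl2N2O3

Heavy atoms from the SMILES: 1 Br, 11 C, 2 Cl, 2 N, 3 O.
Implicit hydrogens by atom environment:
  5 × C (aromatic): no H
  4 × C: no H
  2 × Cl: no H
  2 × O: no H
  1 × Br: no H
  1 × C: 3 H
  1 × C: 1 H
  1 × N (aromatic): no H
  1 × N: no H
  1 × O: 1 H
  Total hydrogens = 5.
Molecular formula: C11H5BrCl2N2O3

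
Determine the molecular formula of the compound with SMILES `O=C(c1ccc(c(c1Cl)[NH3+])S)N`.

C7H8ClN2OS+

Heavy atoms from the SMILES: 7 C, 1 Cl, 2 N, 1 O, 1 S.
Implicit hydrogens by atom environment:
  4 × C (aromatic): no H
  2 × C (aromatic): 1 H each → 2
  1 × C: no H
  1 × Cl: no H
  1 × N (charge +1): 3 H
  1 × N: 2 H
  1 × O: no H
  1 × S: 1 H
  Total hydrogens = 8.
Net charge +1.
Molecular formula: C7H8ClN2OS+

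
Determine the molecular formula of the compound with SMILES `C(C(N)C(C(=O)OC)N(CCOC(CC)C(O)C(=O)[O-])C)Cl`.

Heavy atoms from the SMILES: 13 C, 1 Cl, 2 N, 6 O.
Implicit hydrogens by atom environment:
  4 × C: 2 H each → 8
  4 × C: 1 H each → 4
  4 × O: no H
  3 × C: 3 H each → 9
  2 × C: no H
  1 × Cl: no H
  1 × N: 2 H
  1 × N: no H
  1 × O: 1 H
  1 × O (charge -1): no H
  Total hydrogens = 24.
Net charge -1.
Molecular formula: C13H24ClN2O6-

C13H24ClN2O6-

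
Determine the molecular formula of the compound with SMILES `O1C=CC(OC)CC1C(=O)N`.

C7H11NO3

Heavy atoms from the SMILES: 7 C, 1 N, 3 O.
Implicit hydrogens by atom environment:
  4 × C: 1 H each → 4
  3 × O: no H
  1 × C: 3 H
  1 × C: 2 H
  1 × C: no H
  1 × N: 2 H
  Total hydrogens = 11.
Molecular formula: C7H11NO3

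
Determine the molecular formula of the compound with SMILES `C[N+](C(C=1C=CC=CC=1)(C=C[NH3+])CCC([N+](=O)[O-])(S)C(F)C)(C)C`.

[C17H28FN3O2S]2+

Heavy atoms from the SMILES: 17 C, 1 F, 3 N, 2 O, 1 S.
Implicit hydrogens by atom environment:
  5 × C (aromatic): 1 H each → 5
  4 × C: 3 H each → 12
  3 × C: 1 H each → 3
  2 × C: 2 H each → 4
  2 × C: no H
  2 × N (charge +1): no H
  1 × C (aromatic): no H
  1 × F: no H
  1 × N (charge +1): 3 H
  1 × O: no H
  1 × O (charge -1): no H
  1 × S: 1 H
  Total hydrogens = 28.
Net charge +2.
Molecular formula: [C17H28FN3O2S]2+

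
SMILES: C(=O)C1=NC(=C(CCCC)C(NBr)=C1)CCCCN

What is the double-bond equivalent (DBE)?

5

Molecular formula from the SMILES: C14H22BrN3O.
DoU = (2C + 2 + N − H − X)/2 = (2·14 + 2 + 3 − 22 − 1)/2 = 10/2 = 5.
(Structurally: 1 ring(s) + 4 π bond(s) = 5.)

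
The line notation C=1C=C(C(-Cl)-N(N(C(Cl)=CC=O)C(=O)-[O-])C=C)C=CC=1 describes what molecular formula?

Heavy atoms from the SMILES: 13 C, 2 Cl, 2 N, 3 O.
Implicit hydrogens by atom environment:
  5 × C (aromatic): 1 H each → 5
  4 × C: 1 H each → 4
  2 × C: no H
  2 × Cl: no H
  2 × N: no H
  2 × O: no H
  1 × C: 2 H
  1 × C (aromatic): no H
  1 × O (charge -1): no H
  Total hydrogens = 11.
Net charge -1.
Molecular formula: C13H11Cl2N2O3-

C13H11Cl2N2O3-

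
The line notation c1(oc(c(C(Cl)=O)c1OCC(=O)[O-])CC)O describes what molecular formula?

Heavy atoms from the SMILES: 9 C, 1 Cl, 6 O.
Implicit hydrogens by atom environment:
  4 × C (aromatic): no H
  3 × O: no H
  2 × C: 2 H each → 4
  2 × C: no H
  1 × C: 3 H
  1 × Cl: no H
  1 × O: 1 H
  1 × O (aromatic): no H
  1 × O (charge -1): no H
  Total hydrogens = 8.
Net charge -1.
Molecular formula: C9H8ClO6-

C9H8ClO6-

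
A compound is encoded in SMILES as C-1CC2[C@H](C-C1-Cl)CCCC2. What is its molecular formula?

C10H17Cl

Heavy atoms from the SMILES: 10 C, 1 Cl.
Implicit hydrogens by atom environment:
  7 × C: 2 H each → 14
  3 × C: 1 H each → 3
  1 × Cl: no H
  Total hydrogens = 17.
Molecular formula: C10H17Cl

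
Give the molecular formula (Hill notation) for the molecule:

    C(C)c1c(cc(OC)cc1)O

C9H12O2

Heavy atoms from the SMILES: 9 C, 2 O.
Implicit hydrogens by atom environment:
  3 × C (aromatic): 1 H each → 3
  3 × C (aromatic): no H
  2 × C: 3 H each → 6
  1 × C: 2 H
  1 × O: 1 H
  1 × O: no H
  Total hydrogens = 12.
Molecular formula: C9H12O2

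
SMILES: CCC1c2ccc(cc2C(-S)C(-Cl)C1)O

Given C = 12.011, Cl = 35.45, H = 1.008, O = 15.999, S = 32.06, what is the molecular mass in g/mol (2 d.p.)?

242.76

Molecular formula: C12H15ClOS.
M = 12×12.011 + 1×35.45 + 15×1.008 + 1×15.999 + 1×32.06 = 242.76 g/mol.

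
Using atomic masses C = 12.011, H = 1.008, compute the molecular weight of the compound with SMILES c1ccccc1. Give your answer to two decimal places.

Molecular formula: C6H6.
M = 6×12.011 + 6×1.008 = 78.11 g/mol.

78.11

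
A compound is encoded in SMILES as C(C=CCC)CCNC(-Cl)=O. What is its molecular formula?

Heavy atoms from the SMILES: 8 C, 1 Cl, 1 N, 1 O.
Implicit hydrogens by atom environment:
  4 × C: 2 H each → 8
  2 × C: 1 H each → 2
  1 × C: 3 H
  1 × C: no H
  1 × Cl: no H
  1 × N: 1 H
  1 × O: no H
  Total hydrogens = 14.
Molecular formula: C8H14ClNO

C8H14ClNO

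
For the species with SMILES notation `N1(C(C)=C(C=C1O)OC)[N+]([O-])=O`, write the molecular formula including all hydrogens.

Heavy atoms from the SMILES: 6 C, 2 N, 4 O.
Implicit hydrogens by atom environment:
  3 × C (aromatic): no H
  2 × C: 3 H each → 6
  2 × O: no H
  1 × C (aromatic): 1 H
  1 × N (aromatic): no H
  1 × N (charge +1): no H
  1 × O: 1 H
  1 × O (charge -1): no H
  Total hydrogens = 8.
Molecular formula: C6H8N2O4

C6H8N2O4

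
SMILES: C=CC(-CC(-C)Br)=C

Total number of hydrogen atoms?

Hydrogens are implicit in SMILES; fill each atom to its normal valence:
  3 × C: 2 H each → 6
  2 × C: 1 H each → 2
  1 × Br: no H
  1 × C: 3 H
  1 × C: no H
  Total hydrogens = 11.

11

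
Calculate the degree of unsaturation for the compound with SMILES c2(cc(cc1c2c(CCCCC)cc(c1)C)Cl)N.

7

Molecular formula from the SMILES: C16H20ClN.
DoU = (2C + 2 + N − H − X)/2 = (2·16 + 2 + 1 − 20 − 1)/2 = 14/2 = 7.
(Structurally: 2 ring(s) + 5 π bond(s) = 7.)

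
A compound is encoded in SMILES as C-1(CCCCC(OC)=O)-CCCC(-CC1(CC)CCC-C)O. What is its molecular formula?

C19H36O3

Heavy atoms from the SMILES: 19 C, 3 O.
Implicit hydrogens by atom environment:
  12 × C: 2 H each → 24
  3 × C: 3 H each → 9
  2 × C: 1 H each → 2
  2 × C: no H
  2 × O: no H
  1 × O: 1 H
  Total hydrogens = 36.
Molecular formula: C19H36O3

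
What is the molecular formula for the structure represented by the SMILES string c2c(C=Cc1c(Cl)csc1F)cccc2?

Heavy atoms from the SMILES: 12 C, 1 Cl, 1 F, 1 S.
Implicit hydrogens by atom environment:
  6 × C (aromatic): 1 H each → 6
  4 × C (aromatic): no H
  2 × C: 1 H each → 2
  1 × Cl: no H
  1 × F: no H
  1 × S (aromatic): no H
  Total hydrogens = 8.
Molecular formula: C12H8ClFS

C12H8ClFS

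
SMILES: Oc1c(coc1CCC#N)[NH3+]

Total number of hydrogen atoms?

Hydrogens are implicit in SMILES; fill each atom to its normal valence:
  3 × C (aromatic): no H
  2 × C: 2 H each → 4
  1 × C (aromatic): 1 H
  1 × C: no H
  1 × N (charge +1): 3 H
  1 × N: no H
  1 × O: 1 H
  1 × O (aromatic): no H
  Total hydrogens = 9.

9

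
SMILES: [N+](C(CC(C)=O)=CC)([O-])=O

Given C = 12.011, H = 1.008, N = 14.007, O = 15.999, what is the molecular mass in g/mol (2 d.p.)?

143.14

Molecular formula: C6H9NO3.
M = 6×12.011 + 9×1.008 + 1×14.007 + 3×15.999 = 143.14 g/mol.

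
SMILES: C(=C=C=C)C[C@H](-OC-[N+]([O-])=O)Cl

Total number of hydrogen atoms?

Hydrogens are implicit in SMILES; fill each atom to its normal valence:
  3 × C: 2 H each → 6
  2 × C: 1 H each → 2
  2 × C: no H
  2 × O: no H
  1 × Cl: no H
  1 × N (charge +1): no H
  1 × O (charge -1): no H
  Total hydrogens = 8.

8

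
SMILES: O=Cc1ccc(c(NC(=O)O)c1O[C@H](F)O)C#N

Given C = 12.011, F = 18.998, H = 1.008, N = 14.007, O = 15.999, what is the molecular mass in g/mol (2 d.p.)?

254.17

Molecular formula: C10H7FN2O5.
M = 10×12.011 + 1×18.998 + 7×1.008 + 2×14.007 + 5×15.999 = 254.17 g/mol.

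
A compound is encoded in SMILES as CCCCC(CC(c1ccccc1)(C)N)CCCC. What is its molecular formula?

C18H31N

Heavy atoms from the SMILES: 18 C, 1 N.
Implicit hydrogens by atom environment:
  7 × C: 2 H each → 14
  5 × C (aromatic): 1 H each → 5
  3 × C: 3 H each → 9
  1 × C: 1 H
  1 × C: no H
  1 × C (aromatic): no H
  1 × N: 2 H
  Total hydrogens = 31.
Molecular formula: C18H31N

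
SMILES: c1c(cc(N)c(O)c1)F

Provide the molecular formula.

C6H6FNO

Heavy atoms from the SMILES: 6 C, 1 F, 1 N, 1 O.
Implicit hydrogens by atom environment:
  3 × C (aromatic): 1 H each → 3
  3 × C (aromatic): no H
  1 × F: no H
  1 × N: 2 H
  1 × O: 1 H
  Total hydrogens = 6.
Molecular formula: C6H6FNO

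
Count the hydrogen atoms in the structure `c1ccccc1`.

Hydrogens are implicit in SMILES; fill each atom to its normal valence:
  6 × C (aromatic): 1 H each → 6
  Total hydrogens = 6.

6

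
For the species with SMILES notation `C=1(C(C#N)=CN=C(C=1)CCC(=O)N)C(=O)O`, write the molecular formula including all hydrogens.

Heavy atoms from the SMILES: 10 C, 3 N, 3 O.
Implicit hydrogens by atom environment:
  3 × C (aromatic): no H
  3 × C: no H
  2 × C: 2 H each → 4
  2 × C (aromatic): 1 H each → 2
  2 × O: no H
  1 × N: 2 H
  1 × N (aromatic): no H
  1 × N: no H
  1 × O: 1 H
  Total hydrogens = 9.
Molecular formula: C10H9N3O3

C10H9N3O3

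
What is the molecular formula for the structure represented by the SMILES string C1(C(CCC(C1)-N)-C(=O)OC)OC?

Heavy atoms from the SMILES: 9 C, 1 N, 3 O.
Implicit hydrogens by atom environment:
  3 × C: 2 H each → 6
  3 × C: 1 H each → 3
  3 × O: no H
  2 × C: 3 H each → 6
  1 × C: no H
  1 × N: 2 H
  Total hydrogens = 17.
Molecular formula: C9H17NO3

C9H17NO3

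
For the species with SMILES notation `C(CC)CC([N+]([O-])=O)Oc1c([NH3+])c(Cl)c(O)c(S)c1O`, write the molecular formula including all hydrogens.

C11H16ClN2O5S+

Heavy atoms from the SMILES: 11 C, 1 Cl, 2 N, 5 O, 1 S.
Implicit hydrogens by atom environment:
  6 × C (aromatic): no H
  3 × C: 2 H each → 6
  2 × O: 1 H each → 2
  2 × O: no H
  1 × C: 3 H
  1 × C: 1 H
  1 × Cl: no H
  1 × N (charge +1): 3 H
  1 × N (charge +1): no H
  1 × O (charge -1): no H
  1 × S: 1 H
  Total hydrogens = 16.
Net charge +1.
Molecular formula: C11H16ClN2O5S+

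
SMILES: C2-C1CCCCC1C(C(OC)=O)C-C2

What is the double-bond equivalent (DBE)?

3

Molecular formula from the SMILES: C12H20O2.
DoU = (2C + 2 + N − H − X)/2 = (2·12 + 2 + 0 − 20 − 0)/2 = 6/2 = 3.
(Structurally: 2 ring(s) + 1 π bond(s) = 3.)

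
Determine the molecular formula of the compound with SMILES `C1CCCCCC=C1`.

Heavy atoms from the SMILES: 8 C.
Implicit hydrogens by atom environment:
  6 × C: 2 H each → 12
  2 × C: 1 H each → 2
  Total hydrogens = 14.
Molecular formula: C8H14

C8H14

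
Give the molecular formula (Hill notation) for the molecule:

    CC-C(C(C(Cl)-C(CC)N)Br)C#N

Heavy atoms from the SMILES: 1 Br, 9 C, 1 Cl, 2 N.
Implicit hydrogens by atom environment:
  4 × C: 1 H each → 4
  2 × C: 3 H each → 6
  2 × C: 2 H each → 4
  1 × Br: no H
  1 × C: no H
  1 × Cl: no H
  1 × N: 2 H
  1 × N: no H
  Total hydrogens = 16.
Molecular formula: C9H16BrClN2

C9H16BrClN2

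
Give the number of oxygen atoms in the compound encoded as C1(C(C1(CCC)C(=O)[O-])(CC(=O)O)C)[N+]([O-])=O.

The symbol for oxygen appears 6 times in the SMILES.

6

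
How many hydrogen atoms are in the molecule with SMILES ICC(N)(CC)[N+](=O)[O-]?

Hydrogens are implicit in SMILES; fill each atom to its normal valence:
  2 × C: 2 H each → 4
  1 × C: 3 H
  1 × C: no H
  1 × I: no H
  1 × N: 2 H
  1 × N (charge +1): no H
  1 × O: no H
  1 × O (charge -1): no H
  Total hydrogens = 9.

9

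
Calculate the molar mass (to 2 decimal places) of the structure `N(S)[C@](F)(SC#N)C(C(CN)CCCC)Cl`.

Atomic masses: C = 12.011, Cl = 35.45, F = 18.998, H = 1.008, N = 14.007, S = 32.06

285.82

Molecular formula: C9H17ClFN3S2.
M = 9×12.011 + 1×35.45 + 1×18.998 + 17×1.008 + 3×14.007 + 2×32.06 = 285.82 g/mol.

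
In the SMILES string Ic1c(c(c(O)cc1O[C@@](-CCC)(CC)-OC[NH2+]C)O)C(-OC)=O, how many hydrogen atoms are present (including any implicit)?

25

Hydrogens are implicit in SMILES; fill each atom to its normal valence:
  5 × C (aromatic): no H
  4 × C: 3 H each → 12
  4 × C: 2 H each → 8
  4 × O: no H
  2 × C: no H
  2 × O: 1 H each → 2
  1 × C (aromatic): 1 H
  1 × I: no H
  1 × N (charge +1): 2 H
  Total hydrogens = 25.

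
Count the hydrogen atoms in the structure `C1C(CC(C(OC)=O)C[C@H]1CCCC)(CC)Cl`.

Hydrogens are implicit in SMILES; fill each atom to its normal valence:
  7 × C: 2 H each → 14
  3 × C: 3 H each → 9
  2 × C: 1 H each → 2
  2 × C: no H
  2 × O: no H
  1 × Cl: no H
  Total hydrogens = 25.

25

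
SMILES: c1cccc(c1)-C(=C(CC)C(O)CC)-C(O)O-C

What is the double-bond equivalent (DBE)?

Molecular formula from the SMILES: C15H22O3.
DoU = (2C + 2 + N − H − X)/2 = (2·15 + 2 + 0 − 22 − 0)/2 = 10/2 = 5.
(Structurally: 1 ring(s) + 4 π bond(s) = 5.)

5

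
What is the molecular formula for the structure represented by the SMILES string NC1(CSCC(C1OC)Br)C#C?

C8H12BrNOS

Heavy atoms from the SMILES: 1 Br, 8 C, 1 N, 1 O, 1 S.
Implicit hydrogens by atom environment:
  3 × C: 1 H each → 3
  2 × C: 2 H each → 4
  2 × C: no H
  1 × Br: no H
  1 × C: 3 H
  1 × N: 2 H
  1 × O: no H
  1 × S: no H
  Total hydrogens = 12.
Molecular formula: C8H12BrNOS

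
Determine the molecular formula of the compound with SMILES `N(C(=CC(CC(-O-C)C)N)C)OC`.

Heavy atoms from the SMILES: 9 C, 2 N, 2 O.
Implicit hydrogens by atom environment:
  4 × C: 3 H each → 12
  3 × C: 1 H each → 3
  2 × O: no H
  1 × C: 2 H
  1 × C: no H
  1 × N: 2 H
  1 × N: 1 H
  Total hydrogens = 20.
Molecular formula: C9H20N2O2

C9H20N2O2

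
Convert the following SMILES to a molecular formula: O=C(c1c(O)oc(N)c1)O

Heavy atoms from the SMILES: 5 C, 1 N, 4 O.
Implicit hydrogens by atom environment:
  3 × C (aromatic): no H
  2 × O: 1 H each → 2
  1 × C (aromatic): 1 H
  1 × C: no H
  1 × N: 2 H
  1 × O (aromatic): no H
  1 × O: no H
  Total hydrogens = 5.
Molecular formula: C5H5NO4

C5H5NO4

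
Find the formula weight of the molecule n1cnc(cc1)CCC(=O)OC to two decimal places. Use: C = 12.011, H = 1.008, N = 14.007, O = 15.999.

166.18

Molecular formula: C8H10N2O2.
M = 8×12.011 + 10×1.008 + 2×14.007 + 2×15.999 = 166.18 g/mol.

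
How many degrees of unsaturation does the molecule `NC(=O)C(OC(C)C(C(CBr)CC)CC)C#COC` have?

Molecular formula from the SMILES: C14H24BrNO3.
DoU = (2C + 2 + N − H − X)/2 = (2·14 + 2 + 1 − 24 − 1)/2 = 6/2 = 3.
(Structurally: 0 ring(s) + 3 π bond(s) = 3.)

3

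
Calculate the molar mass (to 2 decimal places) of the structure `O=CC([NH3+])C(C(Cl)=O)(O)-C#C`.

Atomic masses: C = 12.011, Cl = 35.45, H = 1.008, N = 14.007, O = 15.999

176.58

Molecular formula: C6H7ClNO3+.
M = 6×12.011 + 1×35.45 + 7×1.008 + 1×14.007 + 3×15.999 = 176.58 g/mol.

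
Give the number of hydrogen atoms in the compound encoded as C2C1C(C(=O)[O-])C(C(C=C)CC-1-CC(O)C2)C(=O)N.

Hydrogens are implicit in SMILES; fill each atom to its normal valence:
  7 × C: 1 H each → 7
  5 × C: 2 H each → 10
  2 × C: no H
  2 × O: no H
  1 × N: 2 H
  1 × O: 1 H
  1 × O (charge -1): no H
  Total hydrogens = 20.

20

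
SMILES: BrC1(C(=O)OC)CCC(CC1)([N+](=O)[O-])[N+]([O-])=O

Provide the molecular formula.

C8H11BrN2O6

Heavy atoms from the SMILES: 1 Br, 8 C, 2 N, 6 O.
Implicit hydrogens by atom environment:
  4 × C: 2 H each → 8
  4 × O: no H
  3 × C: no H
  2 × N (charge +1): no H
  2 × O (charge -1): no H
  1 × Br: no H
  1 × C: 3 H
  Total hydrogens = 11.
Molecular formula: C8H11BrN2O6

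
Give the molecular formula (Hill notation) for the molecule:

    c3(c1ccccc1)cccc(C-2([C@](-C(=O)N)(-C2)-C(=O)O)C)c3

C18H17NO3

Heavy atoms from the SMILES: 18 C, 1 N, 3 O.
Implicit hydrogens by atom environment:
  9 × C (aromatic): 1 H each → 9
  4 × C: no H
  3 × C (aromatic): no H
  2 × O: no H
  1 × C: 3 H
  1 × C: 2 H
  1 × N: 2 H
  1 × O: 1 H
  Total hydrogens = 17.
Molecular formula: C18H17NO3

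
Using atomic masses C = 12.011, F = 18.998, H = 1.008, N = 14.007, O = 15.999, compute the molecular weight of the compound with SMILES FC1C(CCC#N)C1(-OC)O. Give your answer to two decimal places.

Molecular formula: C7H10FNO2.
M = 7×12.011 + 1×18.998 + 10×1.008 + 1×14.007 + 2×15.999 = 159.16 g/mol.

159.16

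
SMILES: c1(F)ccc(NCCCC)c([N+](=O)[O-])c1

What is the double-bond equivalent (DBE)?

5

Molecular formula from the SMILES: C10H13FN2O2.
DoU = (2C + 2 + N − H − X)/2 = (2·10 + 2 + 2 − 13 − 1)/2 = 10/2 = 5.
(Structurally: 1 ring(s) + 4 π bond(s) = 5.)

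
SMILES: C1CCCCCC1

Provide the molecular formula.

Heavy atoms from the SMILES: 7 C.
Implicit hydrogens by atom environment:
  7 × C: 2 H each → 14
  Total hydrogens = 14.
Molecular formula: C7H14

C7H14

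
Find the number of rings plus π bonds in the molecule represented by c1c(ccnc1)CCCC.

4

Molecular formula from the SMILES: C9H13N.
DoU = (2C + 2 + N − H − X)/2 = (2·9 + 2 + 1 − 13 − 0)/2 = 8/2 = 4.
(Structurally: 1 ring(s) + 3 π bond(s) = 4.)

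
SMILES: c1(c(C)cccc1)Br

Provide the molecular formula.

C7H7Br

Heavy atoms from the SMILES: 1 Br, 7 C.
Implicit hydrogens by atom environment:
  4 × C (aromatic): 1 H each → 4
  2 × C (aromatic): no H
  1 × Br: no H
  1 × C: 3 H
  Total hydrogens = 7.
Molecular formula: C7H7Br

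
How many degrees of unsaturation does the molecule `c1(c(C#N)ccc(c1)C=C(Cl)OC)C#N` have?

9

Molecular formula from the SMILES: C11H7ClN2O.
DoU = (2C + 2 + N − H − X)/2 = (2·11 + 2 + 2 − 7 − 1)/2 = 18/2 = 9.
(Structurally: 1 ring(s) + 8 π bond(s) = 9.)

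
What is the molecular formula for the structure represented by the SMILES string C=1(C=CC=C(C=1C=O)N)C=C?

C9H9NO

Heavy atoms from the SMILES: 9 C, 1 N, 1 O.
Implicit hydrogens by atom environment:
  3 × C (aromatic): 1 H each → 3
  3 × C (aromatic): no H
  2 × C: 1 H each → 2
  1 × C: 2 H
  1 × N: 2 H
  1 × O: no H
  Total hydrogens = 9.
Molecular formula: C9H9NO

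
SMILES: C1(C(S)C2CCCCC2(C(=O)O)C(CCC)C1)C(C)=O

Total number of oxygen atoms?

3

The symbol for oxygen appears 3 times in the SMILES.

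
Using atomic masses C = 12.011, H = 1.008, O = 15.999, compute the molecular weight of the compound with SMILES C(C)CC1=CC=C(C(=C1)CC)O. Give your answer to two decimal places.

164.25

Molecular formula: C11H16O.
M = 11×12.011 + 16×1.008 + 1×15.999 = 164.25 g/mol.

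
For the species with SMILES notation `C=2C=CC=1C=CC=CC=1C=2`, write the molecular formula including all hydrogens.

Heavy atoms from the SMILES: 10 C.
Implicit hydrogens by atom environment:
  8 × C (aromatic): 1 H each → 8
  2 × C (aromatic): no H
  Total hydrogens = 8.
Molecular formula: C10H8

C10H8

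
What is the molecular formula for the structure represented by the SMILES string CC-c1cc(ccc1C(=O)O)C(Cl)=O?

Heavy atoms from the SMILES: 10 C, 1 Cl, 3 O.
Implicit hydrogens by atom environment:
  3 × C (aromatic): 1 H each → 3
  3 × C (aromatic): no H
  2 × C: no H
  2 × O: no H
  1 × C: 3 H
  1 × C: 2 H
  1 × Cl: no H
  1 × O: 1 H
  Total hydrogens = 9.
Molecular formula: C10H9ClO3

C10H9ClO3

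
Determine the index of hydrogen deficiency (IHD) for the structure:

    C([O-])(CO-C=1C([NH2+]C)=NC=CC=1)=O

5

Molecular formula from the SMILES: C8H10N2O3.
DoU = (2C + 2 + N − H − X)/2 = (2·8 + 2 + 2 − 10 − 0)/2 = 10/2 = 5.
(Structurally: 1 ring(s) + 4 π bond(s) = 5.)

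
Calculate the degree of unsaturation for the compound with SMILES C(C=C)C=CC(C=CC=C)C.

Molecular formula from the SMILES: C11H16.
DoU = (2C + 2 + N − H − X)/2 = (2·11 + 2 + 0 − 16 − 0)/2 = 8/2 = 4.
(Structurally: 0 ring(s) + 4 π bond(s) = 4.)

4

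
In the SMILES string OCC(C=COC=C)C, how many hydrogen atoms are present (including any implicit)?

12

Hydrogens are implicit in SMILES; fill each atom to its normal valence:
  4 × C: 1 H each → 4
  2 × C: 2 H each → 4
  1 × C: 3 H
  1 × O: 1 H
  1 × O: no H
  Total hydrogens = 12.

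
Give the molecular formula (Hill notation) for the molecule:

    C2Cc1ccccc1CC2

Heavy atoms from the SMILES: 10 C.
Implicit hydrogens by atom environment:
  4 × C: 2 H each → 8
  4 × C (aromatic): 1 H each → 4
  2 × C (aromatic): no H
  Total hydrogens = 12.
Molecular formula: C10H12

C10H12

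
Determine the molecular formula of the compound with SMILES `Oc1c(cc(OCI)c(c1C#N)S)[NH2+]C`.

Heavy atoms from the SMILES: 9 C, 1 I, 2 N, 2 O, 1 S.
Implicit hydrogens by atom environment:
  5 × C (aromatic): no H
  1 × C: 3 H
  1 × C: 2 H
  1 × C (aromatic): 1 H
  1 × C: no H
  1 × I: no H
  1 × N (charge +1): 2 H
  1 × N: no H
  1 × O: 1 H
  1 × O: no H
  1 × S: 1 H
  Total hydrogens = 10.
Net charge +1.
Molecular formula: C9H10IN2O2S+

C9H10IN2O2S+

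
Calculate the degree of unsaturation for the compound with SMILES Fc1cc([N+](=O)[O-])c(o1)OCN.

Molecular formula from the SMILES: C5H5FN2O4.
DoU = (2C + 2 + N − H − X)/2 = (2·5 + 2 + 2 − 5 − 1)/2 = 8/2 = 4.
(Structurally: 1 ring(s) + 3 π bond(s) = 4.)

4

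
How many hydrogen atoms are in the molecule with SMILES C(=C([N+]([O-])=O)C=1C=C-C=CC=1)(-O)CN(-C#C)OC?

12

Hydrogens are implicit in SMILES; fill each atom to its normal valence:
  5 × C (aromatic): 1 H each → 5
  3 × C: no H
  2 × O: no H
  1 × C: 3 H
  1 × C: 2 H
  1 × C: 1 H
  1 × C (aromatic): no H
  1 × N (charge +1): no H
  1 × N: no H
  1 × O: 1 H
  1 × O (charge -1): no H
  Total hydrogens = 12.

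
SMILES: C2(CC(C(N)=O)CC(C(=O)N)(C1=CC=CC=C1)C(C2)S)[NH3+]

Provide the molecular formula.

C15H22N3O2S+

Heavy atoms from the SMILES: 15 C, 3 N, 2 O, 1 S.
Implicit hydrogens by atom environment:
  5 × C (aromatic): 1 H each → 5
  3 × C: 2 H each → 6
  3 × C: 1 H each → 3
  3 × C: no H
  2 × N: 2 H each → 4
  2 × O: no H
  1 × C (aromatic): no H
  1 × N (charge +1): 3 H
  1 × S: 1 H
  Total hydrogens = 22.
Net charge +1.
Molecular formula: C15H22N3O2S+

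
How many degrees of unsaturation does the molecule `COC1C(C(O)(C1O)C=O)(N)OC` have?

Molecular formula from the SMILES: C7H13NO5.
DoU = (2C + 2 + N − H − X)/2 = (2·7 + 2 + 1 − 13 − 0)/2 = 4/2 = 2.
(Structurally: 1 ring(s) + 1 π bond(s) = 2.)

2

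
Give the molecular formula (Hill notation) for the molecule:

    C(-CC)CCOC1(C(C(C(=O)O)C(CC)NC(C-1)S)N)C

Heavy atoms from the SMILES: 15 C, 2 N, 3 O, 1 S.
Implicit hydrogens by atom environment:
  6 × C: 2 H each → 12
  4 × C: 1 H each → 4
  3 × C: 3 H each → 9
  2 × C: no H
  2 × O: no H
  1 × N: 2 H
  1 × N: 1 H
  1 × O: 1 H
  1 × S: 1 H
  Total hydrogens = 30.
Molecular formula: C15H30N2O3S

C15H30N2O3S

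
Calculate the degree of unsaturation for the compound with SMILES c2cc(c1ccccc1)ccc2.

8

Molecular formula from the SMILES: C12H10.
DoU = (2C + 2 + N − H − X)/2 = (2·12 + 2 + 0 − 10 − 0)/2 = 16/2 = 8.
(Structurally: 2 ring(s) + 6 π bond(s) = 8.)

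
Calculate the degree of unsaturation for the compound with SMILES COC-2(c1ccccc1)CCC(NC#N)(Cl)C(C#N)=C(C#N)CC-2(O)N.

Molecular formula from the SMILES: C18H18ClN5O2.
DoU = (2C + 2 + N − H − X)/2 = (2·18 + 2 + 5 − 18 − 1)/2 = 24/2 = 12.
(Structurally: 2 ring(s) + 10 π bond(s) = 12.)

12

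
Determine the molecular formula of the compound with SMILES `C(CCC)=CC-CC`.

Heavy atoms from the SMILES: 8 C.
Implicit hydrogens by atom environment:
  4 × C: 2 H each → 8
  2 × C: 3 H each → 6
  2 × C: 1 H each → 2
  Total hydrogens = 16.
Molecular formula: C8H16

C8H16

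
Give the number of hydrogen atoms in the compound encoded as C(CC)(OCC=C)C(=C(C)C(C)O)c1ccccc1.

Hydrogens are implicit in SMILES; fill each atom to its normal valence:
  5 × C (aromatic): 1 H each → 5
  3 × C: 3 H each → 9
  3 × C: 2 H each → 6
  3 × C: 1 H each → 3
  2 × C: no H
  1 × C (aromatic): no H
  1 × O: 1 H
  1 × O: no H
  Total hydrogens = 24.

24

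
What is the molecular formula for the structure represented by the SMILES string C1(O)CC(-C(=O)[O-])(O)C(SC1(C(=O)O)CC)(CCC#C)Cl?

Heavy atoms from the SMILES: 13 C, 1 Cl, 6 O, 1 S.
Implicit hydrogens by atom environment:
  6 × C: no H
  4 × C: 2 H each → 8
  3 × O: 1 H each → 3
  2 × C: 1 H each → 2
  2 × O: no H
  1 × C: 3 H
  1 × Cl: no H
  1 × O (charge -1): no H
  1 × S: no H
  Total hydrogens = 16.
Net charge -1.
Molecular formula: C13H16ClO6S-

C13H16ClO6S-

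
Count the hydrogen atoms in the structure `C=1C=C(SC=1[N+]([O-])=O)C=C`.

Hydrogens are implicit in SMILES; fill each atom to its normal valence:
  2 × C (aromatic): 1 H each → 2
  2 × C (aromatic): no H
  1 × C: 2 H
  1 × C: 1 H
  1 × N (charge +1): no H
  1 × O: no H
  1 × O (charge -1): no H
  1 × S (aromatic): no H
  Total hydrogens = 5.

5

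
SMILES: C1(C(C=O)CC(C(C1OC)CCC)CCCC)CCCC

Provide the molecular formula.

C19H36O2

Heavy atoms from the SMILES: 19 C, 2 O.
Implicit hydrogens by atom environment:
  9 × C: 2 H each → 18
  6 × C: 1 H each → 6
  4 × C: 3 H each → 12
  2 × O: no H
  Total hydrogens = 36.
Molecular formula: C19H36O2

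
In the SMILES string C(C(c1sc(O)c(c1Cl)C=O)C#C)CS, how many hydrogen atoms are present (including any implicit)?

9

Hydrogens are implicit in SMILES; fill each atom to its normal valence:
  4 × C (aromatic): no H
  3 × C: 1 H each → 3
  2 × C: 2 H each → 4
  1 × C: no H
  1 × Cl: no H
  1 × O: 1 H
  1 × O: no H
  1 × S: 1 H
  1 × S (aromatic): no H
  Total hydrogens = 9.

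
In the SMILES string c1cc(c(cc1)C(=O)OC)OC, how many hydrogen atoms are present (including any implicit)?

Hydrogens are implicit in SMILES; fill each atom to its normal valence:
  4 × C (aromatic): 1 H each → 4
  3 × O: no H
  2 × C: 3 H each → 6
  2 × C (aromatic): no H
  1 × C: no H
  Total hydrogens = 10.

10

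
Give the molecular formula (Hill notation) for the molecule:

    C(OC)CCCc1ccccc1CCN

C13H21NO

Heavy atoms from the SMILES: 13 C, 1 N, 1 O.
Implicit hydrogens by atom environment:
  6 × C: 2 H each → 12
  4 × C (aromatic): 1 H each → 4
  2 × C (aromatic): no H
  1 × C: 3 H
  1 × N: 2 H
  1 × O: no H
  Total hydrogens = 21.
Molecular formula: C13H21NO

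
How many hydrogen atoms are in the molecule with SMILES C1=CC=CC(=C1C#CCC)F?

Hydrogens are implicit in SMILES; fill each atom to its normal valence:
  4 × C (aromatic): 1 H each → 4
  2 × C (aromatic): no H
  2 × C: no H
  1 × C: 3 H
  1 × C: 2 H
  1 × F: no H
  Total hydrogens = 9.

9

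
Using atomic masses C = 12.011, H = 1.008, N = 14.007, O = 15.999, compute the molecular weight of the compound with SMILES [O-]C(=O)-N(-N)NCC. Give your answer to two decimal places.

Molecular formula: C3H8N3O2-.
M = 3×12.011 + 8×1.008 + 3×14.007 + 2×15.999 = 118.12 g/mol.

118.12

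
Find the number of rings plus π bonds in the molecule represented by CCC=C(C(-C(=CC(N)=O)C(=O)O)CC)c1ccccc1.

8

Molecular formula from the SMILES: C17H21NO3.
DoU = (2C + 2 + N − H − X)/2 = (2·17 + 2 + 1 − 21 − 0)/2 = 16/2 = 8.
(Structurally: 1 ring(s) + 7 π bond(s) = 8.)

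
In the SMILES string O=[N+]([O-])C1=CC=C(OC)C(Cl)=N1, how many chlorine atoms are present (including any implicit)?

1

The symbol for chlorine appears 1 time in the SMILES.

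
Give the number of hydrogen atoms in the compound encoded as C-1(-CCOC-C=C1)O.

Hydrogens are implicit in SMILES; fill each atom to its normal valence:
  3 × C: 2 H each → 6
  3 × C: 1 H each → 3
  1 × O: 1 H
  1 × O: no H
  Total hydrogens = 10.

10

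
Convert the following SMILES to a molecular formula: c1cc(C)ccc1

Heavy atoms from the SMILES: 7 C.
Implicit hydrogens by atom environment:
  5 × C (aromatic): 1 H each → 5
  1 × C: 3 H
  1 × C (aromatic): no H
  Total hydrogens = 8.
Molecular formula: C7H8

C7H8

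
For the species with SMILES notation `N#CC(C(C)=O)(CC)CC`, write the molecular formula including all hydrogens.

Heavy atoms from the SMILES: 8 C, 1 N, 1 O.
Implicit hydrogens by atom environment:
  3 × C: 3 H each → 9
  3 × C: no H
  2 × C: 2 H each → 4
  1 × N: no H
  1 × O: no H
  Total hydrogens = 13.
Molecular formula: C8H13NO

C8H13NO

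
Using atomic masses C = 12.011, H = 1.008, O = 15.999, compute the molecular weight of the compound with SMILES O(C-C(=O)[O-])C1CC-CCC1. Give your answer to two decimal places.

157.19

Molecular formula: C8H13O3-.
M = 8×12.011 + 13×1.008 + 3×15.999 = 157.19 g/mol.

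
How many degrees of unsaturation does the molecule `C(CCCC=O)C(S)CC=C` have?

2

Molecular formula from the SMILES: C9H16OS.
DoU = (2C + 2 + N − H − X)/2 = (2·9 + 2 + 0 − 16 − 0)/2 = 4/2 = 2.
(Structurally: 0 ring(s) + 2 π bond(s) = 2.)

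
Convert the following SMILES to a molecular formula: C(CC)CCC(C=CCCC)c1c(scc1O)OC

C16H26O2S

Heavy atoms from the SMILES: 16 C, 2 O, 1 S.
Implicit hydrogens by atom environment:
  6 × C: 2 H each → 12
  3 × C: 3 H each → 9
  3 × C: 1 H each → 3
  3 × C (aromatic): no H
  1 × C (aromatic): 1 H
  1 × O: 1 H
  1 × O: no H
  1 × S (aromatic): no H
  Total hydrogens = 26.
Molecular formula: C16H26O2S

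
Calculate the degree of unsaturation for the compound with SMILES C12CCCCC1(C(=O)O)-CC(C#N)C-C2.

Molecular formula from the SMILES: C12H17NO2.
DoU = (2C + 2 + N − H − X)/2 = (2·12 + 2 + 1 − 17 − 0)/2 = 10/2 = 5.
(Structurally: 2 ring(s) + 3 π bond(s) = 5.)

5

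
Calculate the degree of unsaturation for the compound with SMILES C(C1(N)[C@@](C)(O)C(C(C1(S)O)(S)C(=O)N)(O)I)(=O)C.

Molecular formula from the SMILES: C9H15IN2O5S2.
DoU = (2C + 2 + N − H − X)/2 = (2·9 + 2 + 2 − 15 − 1)/2 = 6/2 = 3.
(Structurally: 1 ring(s) + 2 π bond(s) = 3.)

3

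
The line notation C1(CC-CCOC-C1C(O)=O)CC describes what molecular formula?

Heavy atoms from the SMILES: 10 C, 3 O.
Implicit hydrogens by atom environment:
  6 × C: 2 H each → 12
  2 × C: 1 H each → 2
  2 × O: no H
  1 × C: 3 H
  1 × C: no H
  1 × O: 1 H
  Total hydrogens = 18.
Molecular formula: C10H18O3

C10H18O3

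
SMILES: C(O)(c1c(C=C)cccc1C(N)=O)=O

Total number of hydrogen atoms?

9

Hydrogens are implicit in SMILES; fill each atom to its normal valence:
  3 × C (aromatic): 1 H each → 3
  3 × C (aromatic): no H
  2 × C: no H
  2 × O: no H
  1 × C: 2 H
  1 × C: 1 H
  1 × N: 2 H
  1 × O: 1 H
  Total hydrogens = 9.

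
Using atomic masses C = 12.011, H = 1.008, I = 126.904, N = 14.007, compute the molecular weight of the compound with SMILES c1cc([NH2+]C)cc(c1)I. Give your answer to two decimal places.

234.06

Molecular formula: C7H9IN+.
M = 7×12.011 + 9×1.008 + 1×126.904 + 1×14.007 = 234.06 g/mol.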